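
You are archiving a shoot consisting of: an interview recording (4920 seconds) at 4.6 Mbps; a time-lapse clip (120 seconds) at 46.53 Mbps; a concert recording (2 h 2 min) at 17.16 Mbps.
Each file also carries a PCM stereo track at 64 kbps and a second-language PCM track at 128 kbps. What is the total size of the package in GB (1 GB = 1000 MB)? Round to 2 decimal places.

19.52 GB

Audio total: 64 + 128 = 192 kbps = 0.192 Mbps.
interview recording: 4.792 Mbps × 4920 s = 23576.6 Mb
time-lapse clip: 46.722 Mbps × 120 s = 5606.6 Mb
concert recording: 17.352 Mbps × 7320 s = 127016.6 Mb
Total: 156199.9 Mb = 19525.0 MB.
= 19.52 GB.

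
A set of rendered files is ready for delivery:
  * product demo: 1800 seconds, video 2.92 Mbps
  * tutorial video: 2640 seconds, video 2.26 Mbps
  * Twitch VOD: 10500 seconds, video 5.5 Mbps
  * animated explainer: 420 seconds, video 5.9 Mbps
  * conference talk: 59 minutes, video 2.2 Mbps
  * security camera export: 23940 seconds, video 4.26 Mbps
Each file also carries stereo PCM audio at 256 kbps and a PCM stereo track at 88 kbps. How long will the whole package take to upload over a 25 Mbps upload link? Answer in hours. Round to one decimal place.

Audio total: 256 + 88 = 344 kbps = 0.344 Mbps.
product demo: 3.264 Mbps × 1800 s = 5875.2 Mb
tutorial video: 2.604 Mbps × 2640 s = 6874.6 Mb
Twitch VOD: 5.844 Mbps × 10500 s = 61362.0 Mb
animated explainer: 6.244 Mbps × 420 s = 2622.5 Mb
conference talk: 2.544 Mbps × 3540 s = 9005.8 Mb
security camera export: 4.604 Mbps × 23940 s = 110219.8 Mb
Total: 195959.8 Mb = 24495.0 MB.
At 25 Mbps: 195959.8 / 25 = 7838 s ≈ 2.18 hours.

2.2 hours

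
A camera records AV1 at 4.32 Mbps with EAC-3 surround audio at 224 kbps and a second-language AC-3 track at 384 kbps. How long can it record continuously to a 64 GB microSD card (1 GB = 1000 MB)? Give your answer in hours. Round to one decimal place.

28.9 hours

Audio total: 224 + 384 = 608 kbps = 0.608 Mbps.
Total bitrate: 4.32 + 0.608 = 4.928 Mbps.
Capacity: 64 GB = 512,000 Mb.
Recording time: 512,000 / 4.928 = 103,896 s ≈ 28.9 hours.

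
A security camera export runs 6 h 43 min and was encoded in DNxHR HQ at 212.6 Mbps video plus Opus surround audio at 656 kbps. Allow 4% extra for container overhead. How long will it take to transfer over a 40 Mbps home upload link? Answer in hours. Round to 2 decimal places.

6 h 43 min = 403 min = 24180 s
Audio: 656 kbps = 0.656 Mbps.
Total bitrate: 213.256 Mbps.
File: 213.256 Mbps × 24180 s = 5156530.1 Mb.
With 4% container overhead: ×1.04. → 5362791.3 Mb.
At 40 Mbps: 5362791.3 / 40 = 134069.8 s ≈ 37.2 hours.

37.24 hours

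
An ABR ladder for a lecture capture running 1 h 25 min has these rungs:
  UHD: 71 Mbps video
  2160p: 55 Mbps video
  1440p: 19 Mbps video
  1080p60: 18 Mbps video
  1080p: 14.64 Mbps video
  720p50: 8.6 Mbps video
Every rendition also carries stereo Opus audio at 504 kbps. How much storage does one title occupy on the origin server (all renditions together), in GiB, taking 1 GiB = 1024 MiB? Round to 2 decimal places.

112.37 GiB

1 h 25 min = 85 min = 5100 s
Audio: 504 kbps = 0.504 Mbps.
Sum of rendition bitrates: (71+0.504) + (55+0.504) + (19+0.504) + (18+0.504) + (14.64+0.504) + (8.6+0.504) = 189.264 Mbps.
× 5100 s = 965,246 Mb = 120,656 MB = 112.4 GiB.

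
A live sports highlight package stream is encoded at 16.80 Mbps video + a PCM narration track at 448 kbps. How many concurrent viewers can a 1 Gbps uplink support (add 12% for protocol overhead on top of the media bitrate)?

51

Audio: 448 kbps = 0.448 Mbps.
Per-viewer media rate: 17.248 Mbps.
On the wire with 12% overhead: 19.318 Mbps.
1 Gbps = 1,000 Mbps; 1,000 / 19.318 = 51.77 → 51 viewers.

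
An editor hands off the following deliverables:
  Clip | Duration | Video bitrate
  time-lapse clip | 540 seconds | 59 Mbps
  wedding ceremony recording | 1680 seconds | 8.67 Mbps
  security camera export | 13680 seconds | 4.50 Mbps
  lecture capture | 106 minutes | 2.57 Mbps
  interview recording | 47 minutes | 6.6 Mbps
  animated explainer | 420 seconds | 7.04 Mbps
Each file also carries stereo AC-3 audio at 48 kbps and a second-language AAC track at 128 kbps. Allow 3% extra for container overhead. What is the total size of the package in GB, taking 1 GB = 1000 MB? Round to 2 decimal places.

Audio total: 48 + 128 = 176 kbps = 0.176 Mbps.
time-lapse clip: 59.176 Mbps × 540 s × 1.03 = 32913.7 Mb
wedding ceremony recording: 8.846 Mbps × 1680 s × 1.03 = 15307.1 Mb
security camera export: 4.676 Mbps × 13680 s × 1.03 = 65886.7 Mb
lecture capture: 2.746 Mbps × 6360 s × 1.03 = 17988.5 Mb
interview recording: 6.776 Mbps × 2820 s × 1.03 = 19681.6 Mb
animated explainer: 7.216 Mbps × 420 s × 1.03 = 3121.6 Mb
Total: 154899.2 Mb = 19362.4 MB.
= 19.36 GB.

19.36 GB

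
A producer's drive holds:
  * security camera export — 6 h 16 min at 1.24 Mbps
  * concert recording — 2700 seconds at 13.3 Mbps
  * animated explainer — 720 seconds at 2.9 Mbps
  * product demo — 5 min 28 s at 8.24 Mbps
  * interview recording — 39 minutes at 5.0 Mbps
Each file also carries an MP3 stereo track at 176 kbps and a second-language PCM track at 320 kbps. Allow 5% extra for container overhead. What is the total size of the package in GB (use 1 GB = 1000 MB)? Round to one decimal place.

Audio total: 176 + 320 = 496 kbps = 0.496 Mbps.
security camera export: 1.736 Mbps × 22560 s × 1.05 = 41122.4 Mb
concert recording: 13.796 Mbps × 2700 s × 1.05 = 39111.7 Mb
animated explainer: 3.396 Mbps × 720 s × 1.05 = 2567.4 Mb
product demo: 8.736 Mbps × 328 s × 1.05 = 3008.7 Mb
interview recording: 5.496 Mbps × 2340 s × 1.05 = 13503.7 Mb
Total: 99313.8 Mb = 12414.2 MB.
= 12.41 GB.

12.4 GB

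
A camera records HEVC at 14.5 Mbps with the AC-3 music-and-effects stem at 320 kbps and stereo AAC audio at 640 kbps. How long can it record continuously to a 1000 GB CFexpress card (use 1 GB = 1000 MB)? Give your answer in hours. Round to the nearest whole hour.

Audio total: 320 + 640 = 960 kbps = 0.960 Mbps.
Total bitrate: 14.5 + 0.960 = 15.460 Mbps.
Capacity: 1000 GB = 8,000,000 Mb.
Recording time: 8,000,000 / 15.460 = 517,464 s ≈ 144 hours.

144 hours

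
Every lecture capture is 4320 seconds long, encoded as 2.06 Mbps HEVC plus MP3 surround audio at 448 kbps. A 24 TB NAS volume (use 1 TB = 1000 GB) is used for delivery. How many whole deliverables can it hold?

17721

Audio: 448 kbps = 0.448 Mbps.
Total bitrate: 2.508 Mbps.
Per item: 2.508 Mbps × 4320 s = 10,835 Mb = 1,354 MB.
Capacity: 24 TB = 192,000,000 Mb; 17721.07 items → 17721 complete.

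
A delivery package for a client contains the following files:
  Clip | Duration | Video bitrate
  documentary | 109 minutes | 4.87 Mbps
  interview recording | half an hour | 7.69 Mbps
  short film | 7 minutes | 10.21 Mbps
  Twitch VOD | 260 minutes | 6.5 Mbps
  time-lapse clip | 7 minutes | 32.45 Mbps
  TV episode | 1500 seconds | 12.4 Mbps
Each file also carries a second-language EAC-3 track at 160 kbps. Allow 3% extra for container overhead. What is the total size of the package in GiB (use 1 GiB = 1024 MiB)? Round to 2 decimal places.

22.52 GiB

Audio: 160 kbps = 0.160 Mbps.
documentary: 5.030 Mbps × 6540 s × 1.03 = 33883.1 Mb
interview recording: 7.850 Mbps × 1800 s × 1.03 = 14553.9 Mb
short film: 10.370 Mbps × 420 s × 1.03 = 4486.1 Mb
Twitch VOD: 6.660 Mbps × 15600 s × 1.03 = 107012.9 Mb
time-lapse clip: 32.610 Mbps × 420 s × 1.03 = 14107.1 Mb
TV episode: 12.560 Mbps × 1500 s × 1.03 = 19405.2 Mb
Total: 193448.2 Mb = 24181.0 MB.
= 22.52 GiB.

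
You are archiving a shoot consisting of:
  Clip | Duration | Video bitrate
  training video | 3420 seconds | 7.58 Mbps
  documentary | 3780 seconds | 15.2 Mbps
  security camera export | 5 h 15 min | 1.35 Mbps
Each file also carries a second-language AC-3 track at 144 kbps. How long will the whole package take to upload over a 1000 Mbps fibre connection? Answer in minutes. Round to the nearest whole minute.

2 minutes

Audio: 144 kbps = 0.144 Mbps.
training video: 7.724 Mbps × 3420 s = 26416.1 Mb
documentary: 15.344 Mbps × 3780 s = 58000.3 Mb
security camera export: 1.494 Mbps × 18900 s = 28236.6 Mb
Total: 112653.0 Mb = 14081.6 MB.
At 1000 Mbps: 112653.0 / 1000 = 113 s ≈ 1.88 minutes.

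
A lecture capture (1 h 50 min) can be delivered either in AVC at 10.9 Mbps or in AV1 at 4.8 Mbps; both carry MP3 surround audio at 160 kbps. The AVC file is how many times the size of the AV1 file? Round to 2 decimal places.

2.23

1 h 50 min = 110 min = 6600 s
Audio: 160 kbps = 0.160 Mbps.
AVC: 11.060 Mbps × 6600 s = 72996.0 Mb = 9.124 GB.
AV1: 4.960 Mbps × 6600 s = 32736.0 Mb = 4.092 GB.
Ratio: 9.124 / 4.092 = 2.230.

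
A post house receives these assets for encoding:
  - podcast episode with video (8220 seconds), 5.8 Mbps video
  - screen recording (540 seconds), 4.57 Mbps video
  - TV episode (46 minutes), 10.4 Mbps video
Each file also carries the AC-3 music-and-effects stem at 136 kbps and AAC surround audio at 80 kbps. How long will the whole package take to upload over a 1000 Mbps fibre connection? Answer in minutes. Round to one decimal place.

Audio total: 136 + 80 = 216 kbps = 0.216 Mbps.
podcast episode with video: 6.016 Mbps × 8220 s = 49451.5 Mb
screen recording: 4.786 Mbps × 540 s = 2584.4 Mb
TV episode: 10.616 Mbps × 2760 s = 29300.2 Mb
Total: 81336.1 Mb = 10167.0 MB.
At 1000 Mbps: 81336.1 / 1000 = 81 s ≈ 1.36 minutes.

1.4 minutes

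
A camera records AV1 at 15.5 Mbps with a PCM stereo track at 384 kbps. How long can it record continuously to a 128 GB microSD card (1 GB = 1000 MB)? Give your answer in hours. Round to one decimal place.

Audio: 384 kbps = 0.384 Mbps.
Total bitrate: 15.5 + 0.384 = 15.884 Mbps.
Capacity: 128 GB = 1,024,000 Mb.
Recording time: 1,024,000 / 15.884 = 64,467 s ≈ 17.9 hours.

17.9 hours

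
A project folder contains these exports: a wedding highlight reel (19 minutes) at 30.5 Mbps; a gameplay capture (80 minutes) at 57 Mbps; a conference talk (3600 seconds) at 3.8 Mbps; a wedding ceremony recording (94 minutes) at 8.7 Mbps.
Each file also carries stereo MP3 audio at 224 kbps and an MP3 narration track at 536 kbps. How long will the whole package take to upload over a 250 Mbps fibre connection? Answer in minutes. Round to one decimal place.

25.5 minutes

Audio total: 224 + 536 = 760 kbps = 0.760 Mbps.
wedding highlight reel: 31.260 Mbps × 1140 s = 35636.4 Mb
gameplay capture: 57.760 Mbps × 4800 s = 277248.0 Mb
conference talk: 4.560 Mbps × 3600 s = 16416.0 Mb
wedding ceremony recording: 9.460 Mbps × 5640 s = 53354.4 Mb
Total: 382654.8 Mb = 47831.8 MB.
At 250 Mbps: 382654.8 / 250 = 1531 s ≈ 25.5 minutes.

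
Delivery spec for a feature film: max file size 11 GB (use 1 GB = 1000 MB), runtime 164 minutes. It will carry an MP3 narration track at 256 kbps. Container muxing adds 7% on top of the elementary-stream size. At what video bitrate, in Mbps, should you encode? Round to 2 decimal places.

Budget: 11 GB = 88000.0 Mb.
Stream payload after overhead: 88000.0 / 1.07 = 82243.0 Mb.
164 min = 9840 s
Total bitrate budget: 82243.0 Mb / 9840 s = 8.358 Mbps.
Audio: 256 kbps = 0.256 Mbps.
Video: 8.358 − 0.256 = 8.102 Mbps.

8.10 Mbps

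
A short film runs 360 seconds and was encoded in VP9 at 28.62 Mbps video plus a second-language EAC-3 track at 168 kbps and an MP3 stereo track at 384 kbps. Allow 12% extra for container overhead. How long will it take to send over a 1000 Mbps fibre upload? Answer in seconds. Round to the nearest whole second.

Audio total: 168 + 384 = 552 kbps = 0.552 Mbps.
Total bitrate: 29.172 Mbps.
File: 29.172 Mbps × 360 s = 10501.9 Mb.
With 12% container overhead: ×1.12. → 11762.2 Mb.
At 1000 Mbps: 11762.2 / 1000 = 11.8 s ≈ 11.8 seconds.

12 seconds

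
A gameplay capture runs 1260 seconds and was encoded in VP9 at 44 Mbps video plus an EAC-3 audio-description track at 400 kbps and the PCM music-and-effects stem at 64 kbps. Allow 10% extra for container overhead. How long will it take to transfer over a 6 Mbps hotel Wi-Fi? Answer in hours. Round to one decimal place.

Audio total: 400 + 64 = 464 kbps = 0.464 Mbps.
Total bitrate: 44.464 Mbps.
File: 44.464 Mbps × 1260 s = 56024.6 Mb.
With 10% container overhead: ×1.10. → 61627.1 Mb.
At 6 Mbps: 61627.1 / 6 = 10271.2 s ≈ 2.85 hours.

2.9 hours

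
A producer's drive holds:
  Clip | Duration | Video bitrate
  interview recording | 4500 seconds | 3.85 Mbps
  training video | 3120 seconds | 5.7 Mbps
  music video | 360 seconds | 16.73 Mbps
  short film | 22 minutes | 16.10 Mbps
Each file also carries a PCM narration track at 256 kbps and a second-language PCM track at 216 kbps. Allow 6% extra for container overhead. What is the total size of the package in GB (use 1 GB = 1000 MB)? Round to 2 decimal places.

Audio total: 256 + 216 = 472 kbps = 0.472 Mbps.
interview recording: 4.322 Mbps × 4500 s × 1.06 = 20615.9 Mb
training video: 6.172 Mbps × 3120 s × 1.06 = 20412.0 Mb
music video: 17.202 Mbps × 360 s × 1.06 = 6564.3 Mb
short film: 16.572 Mbps × 1320 s × 1.06 = 23187.5 Mb
Total: 70779.8 Mb = 8847.5 MB.
= 8.847 GB.

8.85 GB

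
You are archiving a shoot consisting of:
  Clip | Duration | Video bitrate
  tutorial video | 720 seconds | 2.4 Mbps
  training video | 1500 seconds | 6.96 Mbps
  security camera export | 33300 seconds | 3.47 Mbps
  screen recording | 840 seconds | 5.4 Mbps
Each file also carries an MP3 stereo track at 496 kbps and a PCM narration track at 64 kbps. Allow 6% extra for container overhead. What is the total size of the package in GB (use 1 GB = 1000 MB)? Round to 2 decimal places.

20.22 GB

Audio total: 496 + 64 = 560 kbps = 0.560 Mbps.
tutorial video: 2.960 Mbps × 720 s × 1.06 = 2259.1 Mb
training video: 7.520 Mbps × 1500 s × 1.06 = 11956.8 Mb
security camera export: 4.030 Mbps × 33300 s × 1.06 = 142250.9 Mb
screen recording: 5.960 Mbps × 840 s × 1.06 = 5306.8 Mb
Total: 161773.6 Mb = 20221.7 MB.
= 20.22 GB.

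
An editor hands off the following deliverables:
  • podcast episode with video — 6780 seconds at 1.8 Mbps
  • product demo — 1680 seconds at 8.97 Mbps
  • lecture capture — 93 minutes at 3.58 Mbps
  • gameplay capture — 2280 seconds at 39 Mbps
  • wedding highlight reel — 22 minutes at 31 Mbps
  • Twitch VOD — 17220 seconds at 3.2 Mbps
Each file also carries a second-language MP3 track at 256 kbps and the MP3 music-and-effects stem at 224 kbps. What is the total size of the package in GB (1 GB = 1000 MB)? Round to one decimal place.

Audio total: 256 + 224 = 480 kbps = 0.480 Mbps.
podcast episode with video: 2.280 Mbps × 6780 s = 15458.4 Mb
product demo: 9.450 Mbps × 1680 s = 15876.0 Mb
lecture capture: 4.060 Mbps × 5580 s = 22654.8 Mb
gameplay capture: 39.480 Mbps × 2280 s = 90014.4 Mb
wedding highlight reel: 31.480 Mbps × 1320 s = 41553.6 Mb
Twitch VOD: 3.680 Mbps × 17220 s = 63369.6 Mb
Total: 248926.8 Mb = 31115.8 MB.
= 31.12 GB.

31.1 GB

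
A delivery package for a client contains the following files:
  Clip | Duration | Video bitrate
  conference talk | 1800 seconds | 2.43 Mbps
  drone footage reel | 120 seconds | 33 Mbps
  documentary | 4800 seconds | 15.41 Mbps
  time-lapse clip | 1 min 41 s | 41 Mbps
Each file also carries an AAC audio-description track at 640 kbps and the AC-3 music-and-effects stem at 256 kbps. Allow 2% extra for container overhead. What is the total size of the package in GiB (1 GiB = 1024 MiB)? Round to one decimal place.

11.0 GiB

Audio total: 640 + 256 = 896 kbps = 0.896 Mbps.
conference talk: 3.326 Mbps × 1800 s × 1.02 = 6106.5 Mb
drone footage reel: 33.896 Mbps × 120 s × 1.02 = 4148.9 Mb
documentary: 16.306 Mbps × 4800 s × 1.02 = 79834.2 Mb
time-lapse clip: 41.896 Mbps × 101 s × 1.02 = 4316.1 Mb
Total: 94405.7 Mb = 11800.7 MB.
= 10.99 GiB.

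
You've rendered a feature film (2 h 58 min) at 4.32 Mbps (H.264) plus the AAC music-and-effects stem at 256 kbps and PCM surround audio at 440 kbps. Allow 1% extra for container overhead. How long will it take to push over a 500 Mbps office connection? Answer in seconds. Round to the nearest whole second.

2 h 58 min = 178 min = 10680 s
Audio total: 256 + 440 = 696 kbps = 0.696 Mbps.
Total bitrate: 5.016 Mbps.
File: 5.016 Mbps × 10680 s = 53570.9 Mb.
With 1% container overhead: ×1.01. → 54106.6 Mb.
At 500 Mbps: 54106.6 / 500 = 108.2 s ≈ 108 seconds.

108 seconds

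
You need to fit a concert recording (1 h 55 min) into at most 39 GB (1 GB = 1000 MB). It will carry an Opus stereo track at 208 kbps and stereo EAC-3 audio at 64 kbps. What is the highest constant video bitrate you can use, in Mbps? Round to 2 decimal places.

44.95 Mbps

Budget: 39 GB = 312000.0 Mb.
1 h 55 min = 115 min = 6900 s
Total bitrate budget: 312000.0 Mb / 6900 s = 45.217 Mbps.
Audio total: 208 + 64 = 272 kbps = 0.272 Mbps.
Video: 45.217 − 0.272 = 44.945 Mbps.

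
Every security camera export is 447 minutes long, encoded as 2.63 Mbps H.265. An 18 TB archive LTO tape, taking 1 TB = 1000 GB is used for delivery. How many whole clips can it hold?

2041

447 min = 26820 s
Per item: 2.630 Mbps × 26820 s = 70,537 Mb = 8,817 MB.
Capacity: 18 TB = 144,000,000 Mb; 2041.49 items → 2041 complete.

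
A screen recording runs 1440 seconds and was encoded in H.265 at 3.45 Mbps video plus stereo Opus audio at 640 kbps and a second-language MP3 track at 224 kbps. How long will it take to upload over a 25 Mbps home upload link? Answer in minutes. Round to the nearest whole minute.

Audio total: 640 + 224 = 864 kbps = 0.864 Mbps.
Total bitrate: 4.314 Mbps.
File: 4.314 Mbps × 1440 s = 6212.2 Mb.
At 25 Mbps: 6212.2 / 25 = 248.5 s ≈ 4.14 minutes.

4 minutes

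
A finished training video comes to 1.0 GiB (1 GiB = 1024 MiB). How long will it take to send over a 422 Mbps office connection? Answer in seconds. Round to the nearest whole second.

File: 1.0 GiB = 8589.9 Mb.
At 422 Mbps: 8589.9 / 422 = 20.4 s ≈ 20.4 seconds.

20 seconds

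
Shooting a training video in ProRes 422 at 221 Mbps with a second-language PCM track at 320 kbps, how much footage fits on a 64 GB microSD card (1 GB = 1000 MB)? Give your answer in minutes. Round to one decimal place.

38.6 minutes

Audio: 320 kbps = 0.320 Mbps.
Total bitrate: 221 + 0.320 = 221.320 Mbps.
Capacity: 64 GB = 512,000 Mb.
Recording time: 512,000 / 221.320 = 2,313 s ≈ 38.6 minutes.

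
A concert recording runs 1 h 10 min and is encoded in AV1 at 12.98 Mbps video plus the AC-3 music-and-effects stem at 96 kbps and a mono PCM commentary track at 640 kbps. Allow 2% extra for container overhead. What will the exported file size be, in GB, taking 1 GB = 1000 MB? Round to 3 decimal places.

7.345 GB

1 h 10 min = 70 min = 4200 s
Audio total: 96 + 640 = 736 kbps = 0.736 Mbps.
Total bitrate: 12.98 + 0.736 = 13.716 Mbps.
Stream data: 13.716 Mbps × 4200 s = 57607.2 Mb.
With 2% container overhead: ×1.02.
58,759 Mb ÷ 8 = 7,345 MB → 7.345 GB.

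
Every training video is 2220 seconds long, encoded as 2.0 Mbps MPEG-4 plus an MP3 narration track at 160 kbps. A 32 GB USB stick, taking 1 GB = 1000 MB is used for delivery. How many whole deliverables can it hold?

Audio: 160 kbps = 0.160 Mbps.
Total bitrate: 2.160 Mbps.
Per item: 2.160 Mbps × 2220 s = 4,795 Mb = 599.4 MB.
Capacity: 32 GB = 256,000 Mb; 53.39 items → 53 complete.

53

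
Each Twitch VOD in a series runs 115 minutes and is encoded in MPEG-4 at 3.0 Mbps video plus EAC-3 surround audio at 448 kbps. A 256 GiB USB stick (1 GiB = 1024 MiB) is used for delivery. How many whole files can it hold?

115 min = 6900 s
Audio: 448 kbps = 0.448 Mbps.
Total bitrate: 3.448 Mbps.
Per item: 3.448 Mbps × 6900 s = 23,791 Mb = 2,974 MB.
Capacity: 256 GiB = 2,199,023 Mb; 92.43 items → 92 complete.

92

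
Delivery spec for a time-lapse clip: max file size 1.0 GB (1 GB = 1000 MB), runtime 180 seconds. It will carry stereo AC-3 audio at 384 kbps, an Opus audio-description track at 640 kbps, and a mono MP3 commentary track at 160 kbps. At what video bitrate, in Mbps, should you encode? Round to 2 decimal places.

43.26 Mbps

Budget: 1.0 GB = 8000.0 Mb.
Total bitrate budget: 8000.0 Mb / 180 s = 44.444 Mbps.
Audio total: 384 + 640 + 160 = 1184 kbps = 1.184 Mbps.
Video: 44.444 − 1.184 = 43.260 Mbps.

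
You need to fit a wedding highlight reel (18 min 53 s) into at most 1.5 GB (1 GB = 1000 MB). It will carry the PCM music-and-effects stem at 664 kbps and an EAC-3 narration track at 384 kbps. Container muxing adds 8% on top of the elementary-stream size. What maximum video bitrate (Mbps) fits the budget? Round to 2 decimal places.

Budget: 1.5 GB = 12000.0 Mb.
Stream payload after overhead: 12000.0 / 1.08 = 11111.1 Mb.
18 min 53 s = 1133 s
Total bitrate budget: 11111.1 Mb / 1133 s = 9.807 Mbps.
Audio total: 664 + 384 = 1048 kbps = 1.048 Mbps.
Video: 9.807 − 1.048 = 8.759 Mbps.

8.76 Mbps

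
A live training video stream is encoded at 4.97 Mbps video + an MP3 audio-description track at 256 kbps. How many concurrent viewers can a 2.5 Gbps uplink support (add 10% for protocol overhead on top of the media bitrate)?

434

Audio: 256 kbps = 0.256 Mbps.
Per-viewer media rate: 5.226 Mbps.
On the wire with 10% overhead: 5.749 Mbps.
2.5 Gbps = 2,500 Mbps; 2,500 / 5.749 = 434.89 → 434 viewers.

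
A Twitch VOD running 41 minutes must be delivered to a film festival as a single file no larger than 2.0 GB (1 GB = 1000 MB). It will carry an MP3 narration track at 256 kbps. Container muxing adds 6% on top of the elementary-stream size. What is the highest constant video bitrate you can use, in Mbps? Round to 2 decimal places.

Budget: 2.0 GB = 16000.0 Mb.
Stream payload after overhead: 16000.0 / 1.06 = 15094.3 Mb.
41 min = 2460 s
Total bitrate budget: 15094.3 Mb / 2460 s = 6.136 Mbps.
Audio: 256 kbps = 0.256 Mbps.
Video: 6.136 − 0.256 = 5.880 Mbps.

5.88 Mbps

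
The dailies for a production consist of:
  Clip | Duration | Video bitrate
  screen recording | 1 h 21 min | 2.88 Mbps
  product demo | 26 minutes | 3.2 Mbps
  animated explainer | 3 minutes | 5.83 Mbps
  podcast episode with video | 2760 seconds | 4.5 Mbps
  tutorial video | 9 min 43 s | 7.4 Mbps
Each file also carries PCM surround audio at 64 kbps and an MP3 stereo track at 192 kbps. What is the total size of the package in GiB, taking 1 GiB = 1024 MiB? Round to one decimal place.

4.6 GiB

Audio total: 64 + 192 = 256 kbps = 0.256 Mbps.
screen recording: 3.136 Mbps × 4860 s = 15241.0 Mb
product demo: 3.456 Mbps × 1560 s = 5391.4 Mb
animated explainer: 6.086 Mbps × 180 s = 1095.5 Mb
podcast episode with video: 4.756 Mbps × 2760 s = 13126.6 Mb
tutorial video: 7.656 Mbps × 583 s = 4463.4 Mb
Total: 39317.8 Mb = 4914.7 MB.
= 4.577 GiB.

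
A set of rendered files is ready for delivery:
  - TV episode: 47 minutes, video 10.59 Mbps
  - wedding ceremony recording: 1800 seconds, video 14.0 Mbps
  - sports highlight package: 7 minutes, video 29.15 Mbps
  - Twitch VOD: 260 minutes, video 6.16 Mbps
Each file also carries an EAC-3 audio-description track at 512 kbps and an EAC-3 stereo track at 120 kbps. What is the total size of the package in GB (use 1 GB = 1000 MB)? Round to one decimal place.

Audio total: 512 + 120 = 632 kbps = 0.632 Mbps.
TV episode: 11.222 Mbps × 2820 s = 31646.0 Mb
wedding ceremony recording: 14.632 Mbps × 1800 s = 26337.6 Mb
sports highlight package: 29.782 Mbps × 420 s = 12508.4 Mb
Twitch VOD: 6.792 Mbps × 15600 s = 105955.2 Mb
Total: 176447.3 Mb = 22055.9 MB.
= 22.06 GB.

22.1 GB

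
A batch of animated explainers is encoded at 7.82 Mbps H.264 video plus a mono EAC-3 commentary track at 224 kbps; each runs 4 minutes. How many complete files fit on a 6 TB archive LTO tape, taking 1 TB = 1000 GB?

4 min = 240 s
Audio: 224 kbps = 0.224 Mbps.
Total bitrate: 8.044 Mbps.
Per item: 8.044 Mbps × 240 s = 1,931 Mb = 241.3 MB.
Capacity: 6 TB = 48,000,000 Mb; 24863.25 items → 24863 complete.

24863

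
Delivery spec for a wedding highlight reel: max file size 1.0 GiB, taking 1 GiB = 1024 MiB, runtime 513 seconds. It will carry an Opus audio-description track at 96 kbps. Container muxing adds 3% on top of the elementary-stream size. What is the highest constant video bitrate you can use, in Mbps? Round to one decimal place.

Budget: 1.0 GiB = 8589.9 Mb.
Stream payload after overhead: 8589.9 / 1.03 = 8339.7 Mb.
Total bitrate budget: 8339.7 Mb / 513 s = 16.257 Mbps.
Audio: 96 kbps = 0.096 Mbps.
Video: 16.257 − 0.096 = 16.161 Mbps.

16.2 Mbps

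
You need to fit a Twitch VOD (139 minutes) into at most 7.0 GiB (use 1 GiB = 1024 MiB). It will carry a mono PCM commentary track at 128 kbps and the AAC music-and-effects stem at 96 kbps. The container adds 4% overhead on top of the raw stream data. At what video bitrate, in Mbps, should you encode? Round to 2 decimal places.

Budget: 7.0 GiB = 60129.5 Mb.
Stream payload after overhead: 60129.5 / 1.04 = 57816.9 Mb.
139 min = 8340 s
Total bitrate budget: 57816.9 Mb / 8340 s = 6.932 Mbps.
Audio total: 128 + 96 = 224 kbps = 0.224 Mbps.
Video: 6.932 − 0.224 = 6.708 Mbps.

6.71 Mbps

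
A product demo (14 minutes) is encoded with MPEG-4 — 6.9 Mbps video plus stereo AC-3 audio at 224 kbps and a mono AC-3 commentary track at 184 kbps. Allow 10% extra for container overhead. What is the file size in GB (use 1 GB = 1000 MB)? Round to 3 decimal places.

14 min = 840 s
Audio total: 224 + 184 = 408 kbps = 0.408 Mbps.
Total bitrate: 6.9 + 0.408 = 7.308 Mbps.
Stream data: 7.308 Mbps × 840 s = 6138.7 Mb.
With 10% container overhead: ×1.10.
6,753 Mb ÷ 8 = 844.1 MB → 0.8441 GB.

0.844 GB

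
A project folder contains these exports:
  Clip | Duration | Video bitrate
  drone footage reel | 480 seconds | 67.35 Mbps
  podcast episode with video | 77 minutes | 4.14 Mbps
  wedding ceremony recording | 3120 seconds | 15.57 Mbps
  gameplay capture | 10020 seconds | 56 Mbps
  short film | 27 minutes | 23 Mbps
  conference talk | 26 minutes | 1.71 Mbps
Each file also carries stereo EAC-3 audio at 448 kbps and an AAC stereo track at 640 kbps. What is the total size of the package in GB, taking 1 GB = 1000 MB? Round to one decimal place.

Audio total: 448 + 640 = 1088 kbps = 1.088 Mbps.
drone footage reel: 68.438 Mbps × 480 s = 32850.2 Mb
podcast episode with video: 5.228 Mbps × 4620 s = 24153.4 Mb
wedding ceremony recording: 16.658 Mbps × 3120 s = 51973.0 Mb
gameplay capture: 57.088 Mbps × 10020 s = 572021.8 Mb
short film: 24.088 Mbps × 1620 s = 39022.6 Mb
conference talk: 2.798 Mbps × 1560 s = 4364.9 Mb
Total: 724385.8 Mb = 90548.2 MB.
= 90.55 GB.

90.5 GB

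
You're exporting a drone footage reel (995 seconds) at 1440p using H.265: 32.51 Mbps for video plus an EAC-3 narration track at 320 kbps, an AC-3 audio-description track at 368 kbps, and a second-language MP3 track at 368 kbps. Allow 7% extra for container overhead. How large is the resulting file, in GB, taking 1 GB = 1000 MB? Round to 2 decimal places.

4.47 GB

Audio total: 320 + 368 + 368 = 1056 kbps = 1.056 Mbps.
Total bitrate: 32.51 + 1.056 = 33.566 Mbps.
Stream data: 33.566 Mbps × 995 s = 33398.2 Mb.
With 7% container overhead: ×1.07.
35,736 Mb ÷ 8 = 4,467 MB → 4.467 GB.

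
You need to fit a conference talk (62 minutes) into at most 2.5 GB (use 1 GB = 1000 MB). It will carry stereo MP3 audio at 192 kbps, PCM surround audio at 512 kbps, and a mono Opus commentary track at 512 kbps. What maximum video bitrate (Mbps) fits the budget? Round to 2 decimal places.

4.16 Mbps

Budget: 2.5 GB = 20000.0 Mb.
62 min = 3720 s
Total bitrate budget: 20000.0 Mb / 3720 s = 5.376 Mbps.
Audio total: 192 + 512 + 512 = 1216 kbps = 1.216 Mbps.
Video: 5.376 − 1.216 = 4.160 Mbps.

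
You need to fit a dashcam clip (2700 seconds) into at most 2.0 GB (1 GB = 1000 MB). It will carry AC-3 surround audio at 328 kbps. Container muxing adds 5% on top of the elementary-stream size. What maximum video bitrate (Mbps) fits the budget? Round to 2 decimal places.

5.32 Mbps

Budget: 2.0 GB = 16000.0 Mb.
Stream payload after overhead: 16000.0 / 1.05 = 15238.1 Mb.
Total bitrate budget: 15238.1 Mb / 2700 s = 5.644 Mbps.
Audio: 328 kbps = 0.328 Mbps.
Video: 5.644 − 0.328 = 5.316 Mbps.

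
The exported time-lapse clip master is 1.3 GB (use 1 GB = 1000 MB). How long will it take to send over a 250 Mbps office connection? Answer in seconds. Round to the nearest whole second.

File: 1.3 GB = 10400.0 Mb.
At 250 Mbps: 10400.0 / 250 = 41.6 s ≈ 41.6 seconds.

42 seconds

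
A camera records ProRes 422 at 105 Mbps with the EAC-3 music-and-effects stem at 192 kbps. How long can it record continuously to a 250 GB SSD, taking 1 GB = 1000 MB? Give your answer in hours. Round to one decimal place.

Audio: 192 kbps = 0.192 Mbps.
Total bitrate: 105 + 0.192 = 105.192 Mbps.
Capacity: 250 GB = 2,000,000 Mb.
Recording time: 2,000,000 / 105.192 = 19,013 s ≈ 5.28 hours.

5.3 hours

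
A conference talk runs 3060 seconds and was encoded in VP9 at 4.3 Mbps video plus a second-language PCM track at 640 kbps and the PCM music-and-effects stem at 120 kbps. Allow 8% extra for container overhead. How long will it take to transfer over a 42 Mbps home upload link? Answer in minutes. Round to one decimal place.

6.6 minutes

Audio total: 640 + 120 = 760 kbps = 0.760 Mbps.
Total bitrate: 5.060 Mbps.
File: 5.060 Mbps × 3060 s = 15483.6 Mb.
With 8% container overhead: ×1.08. → 16722.3 Mb.
At 42 Mbps: 16722.3 / 42 = 398.1 s ≈ 6.64 minutes.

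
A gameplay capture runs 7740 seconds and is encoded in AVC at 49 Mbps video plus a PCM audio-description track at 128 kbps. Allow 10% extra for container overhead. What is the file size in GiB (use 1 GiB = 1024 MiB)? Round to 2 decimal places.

Audio: 128 kbps = 0.128 Mbps.
Total bitrate: 49 + 0.128 = 49.128 Mbps.
Stream data: 49.128 Mbps × 7740 s = 380250.7 Mb.
With 10% container overhead: ×1.10.
418,276 Mb = 52,284,474,000 bytes ÷ 1,073,741,824 = 48.69 GiB.

48.69 GiB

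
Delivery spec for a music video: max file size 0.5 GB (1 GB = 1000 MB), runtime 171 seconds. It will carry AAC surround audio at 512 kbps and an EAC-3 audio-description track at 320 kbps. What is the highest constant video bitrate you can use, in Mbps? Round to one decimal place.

22.6 Mbps

Budget: 0.5 GB = 4000.0 Mb.
Total bitrate budget: 4000.0 Mb / 171 s = 23.392 Mbps.
Audio total: 512 + 320 = 832 kbps = 0.832 Mbps.
Video: 23.392 − 0.832 = 22.560 Mbps.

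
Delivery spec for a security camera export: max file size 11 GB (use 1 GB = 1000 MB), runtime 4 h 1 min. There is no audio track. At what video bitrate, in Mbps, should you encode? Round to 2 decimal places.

Budget: 11 GB = 88000.0 Mb.
4 h 1 min = 241 min = 14460 s
Total bitrate budget: 88000.0 Mb / 14460 s = 6.086 Mbps.

6.09 Mbps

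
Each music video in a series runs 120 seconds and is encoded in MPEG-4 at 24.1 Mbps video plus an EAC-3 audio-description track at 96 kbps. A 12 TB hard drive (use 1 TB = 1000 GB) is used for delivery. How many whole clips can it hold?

Audio: 96 kbps = 0.096 Mbps.
Total bitrate: 24.196 Mbps.
Per item: 24.196 Mbps × 120 s = 2,904 Mb = 362.9 MB.
Capacity: 12 TB = 96,000,000 Mb; 33063.32 items → 33063 complete.

33063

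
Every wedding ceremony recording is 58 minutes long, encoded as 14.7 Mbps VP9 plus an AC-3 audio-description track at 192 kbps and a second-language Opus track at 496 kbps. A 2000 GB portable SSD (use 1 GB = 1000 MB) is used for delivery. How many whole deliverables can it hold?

58 min = 3480 s
Audio total: 192 + 496 = 688 kbps = 0.688 Mbps.
Total bitrate: 15.388 Mbps.
Per item: 15.388 Mbps × 3480 s = 53,550 Mb = 6,694 MB.
Capacity: 2000 GB = 16,000,000 Mb; 298.78 items → 298 complete.

298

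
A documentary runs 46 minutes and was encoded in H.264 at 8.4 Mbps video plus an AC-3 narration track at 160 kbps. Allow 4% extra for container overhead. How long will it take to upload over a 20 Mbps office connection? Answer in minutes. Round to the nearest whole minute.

46 min = 2760 s
Audio: 160 kbps = 0.160 Mbps.
Total bitrate: 8.560 Mbps.
File: 8.560 Mbps × 2760 s = 23625.6 Mb.
With 4% container overhead: ×1.04. → 24570.6 Mb.
At 20 Mbps: 24570.6 / 20 = 1228.5 s ≈ 20.5 minutes.

20 minutes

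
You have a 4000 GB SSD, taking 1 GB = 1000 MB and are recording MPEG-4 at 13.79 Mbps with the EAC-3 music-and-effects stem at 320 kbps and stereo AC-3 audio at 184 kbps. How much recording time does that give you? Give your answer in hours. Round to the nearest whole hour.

Audio total: 320 + 184 = 504 kbps = 0.504 Mbps.
Total bitrate: 13.79 + 0.504 = 14.294 Mbps.
Capacity: 4000 GB = 32,000,000 Mb.
Recording time: 32,000,000 / 14.294 = 2,238,702 s ≈ 622 hours.

622 hours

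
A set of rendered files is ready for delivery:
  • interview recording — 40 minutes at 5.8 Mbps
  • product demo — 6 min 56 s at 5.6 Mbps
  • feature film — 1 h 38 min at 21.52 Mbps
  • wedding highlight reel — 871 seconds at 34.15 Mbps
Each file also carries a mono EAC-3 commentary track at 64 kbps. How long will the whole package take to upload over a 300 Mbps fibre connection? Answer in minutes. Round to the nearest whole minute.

Audio: 64 kbps = 0.064 Mbps.
interview recording: 5.864 Mbps × 2400 s = 14073.6 Mb
product demo: 5.664 Mbps × 416 s = 2356.2 Mb
feature film: 21.584 Mbps × 5880 s = 126913.9 Mb
wedding highlight reel: 34.214 Mbps × 871 s = 29800.4 Mb
Total: 173144.1 Mb = 21643.0 MB.
At 300 Mbps: 173144.1 / 300 = 577 s ≈ 9.62 minutes.

10 minutes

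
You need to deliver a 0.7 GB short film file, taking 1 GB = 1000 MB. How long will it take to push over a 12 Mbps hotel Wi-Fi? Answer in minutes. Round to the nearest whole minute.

File: 0.7 GB = 5600.0 Mb.
At 12 Mbps: 5600.0 / 12 = 466.7 s ≈ 7.78 minutes.

8 minutes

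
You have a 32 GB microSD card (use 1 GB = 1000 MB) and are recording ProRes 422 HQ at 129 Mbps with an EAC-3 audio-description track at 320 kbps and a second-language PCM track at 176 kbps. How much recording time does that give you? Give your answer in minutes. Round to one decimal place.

32.9 minutes

Audio total: 320 + 176 = 496 kbps = 0.496 Mbps.
Total bitrate: 129 + 0.496 = 129.496 Mbps.
Capacity: 32 GB = 256,000 Mb.
Recording time: 256,000 / 129.496 = 1,977 s ≈ 32.9 minutes.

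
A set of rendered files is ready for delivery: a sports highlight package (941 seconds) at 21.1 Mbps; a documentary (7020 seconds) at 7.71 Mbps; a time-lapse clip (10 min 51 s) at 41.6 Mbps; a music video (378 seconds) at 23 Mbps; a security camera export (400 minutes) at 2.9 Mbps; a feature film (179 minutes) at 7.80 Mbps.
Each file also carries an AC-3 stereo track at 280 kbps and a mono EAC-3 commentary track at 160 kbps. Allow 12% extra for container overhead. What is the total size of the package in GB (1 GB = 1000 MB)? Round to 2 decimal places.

39.53 GB

Audio total: 280 + 160 = 440 kbps = 0.440 Mbps.
sports highlight package: 21.540 Mbps × 941 s × 1.12 = 22701.4 Mb
documentary: 8.150 Mbps × 7020 s × 1.12 = 64078.6 Mb
time-lapse clip: 42.040 Mbps × 651 s × 1.12 = 30652.2 Mb
music video: 23.440 Mbps × 378 s × 1.12 = 9923.6 Mb
security camera export: 3.340 Mbps × 24000 s × 1.12 = 89779.2 Mb
feature film: 8.240 Mbps × 10740 s × 1.12 = 99117.3 Mb
Total: 316252.3 Mb = 39531.5 MB.
= 39.53 GB.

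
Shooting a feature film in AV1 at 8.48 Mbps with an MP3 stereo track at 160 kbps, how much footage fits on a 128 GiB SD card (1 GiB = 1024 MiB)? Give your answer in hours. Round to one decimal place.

35.3 hours

Audio: 160 kbps = 0.160 Mbps.
Total bitrate: 8.48 + 0.160 = 8.640 Mbps.
Capacity: 128 GiB = 1,099,512 Mb.
Recording time: 1,099,512 / 8.640 = 127,258 s ≈ 35.3 hours.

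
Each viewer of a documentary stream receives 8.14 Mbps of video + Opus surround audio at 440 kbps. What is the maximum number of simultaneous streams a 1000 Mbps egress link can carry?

116

Audio: 440 kbps = 0.440 Mbps.
Per-viewer media rate: 8.580 Mbps.
1000 Mbps = 1,000 Mbps; 1,000 / 8.580 = 116.55 → 116 viewers.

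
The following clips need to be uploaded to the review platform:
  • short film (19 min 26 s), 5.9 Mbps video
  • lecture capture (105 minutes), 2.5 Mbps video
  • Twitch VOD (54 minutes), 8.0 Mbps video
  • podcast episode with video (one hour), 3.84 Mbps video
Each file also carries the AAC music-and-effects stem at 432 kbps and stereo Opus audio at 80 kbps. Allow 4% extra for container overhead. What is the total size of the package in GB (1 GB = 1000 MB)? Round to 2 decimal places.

Audio total: 432 + 80 = 512 kbps = 0.512 Mbps.
short film: 6.412 Mbps × 1166 s × 1.04 = 7775.4 Mb
lecture capture: 3.012 Mbps × 6300 s × 1.04 = 19734.6 Mb
Twitch VOD: 8.512 Mbps × 3240 s × 1.04 = 28682.0 Mb
podcast episode with video: 4.352 Mbps × 3600 s × 1.04 = 16293.9 Mb
Total: 72486.0 Mb = 9060.7 MB.
= 9.061 GB.

9.06 GB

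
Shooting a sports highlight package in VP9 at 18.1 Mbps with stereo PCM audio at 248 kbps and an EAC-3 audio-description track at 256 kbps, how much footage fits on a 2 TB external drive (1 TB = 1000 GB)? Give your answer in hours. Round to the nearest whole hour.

239 hours

Audio total: 248 + 256 = 504 kbps = 0.504 Mbps.
Total bitrate: 18.1 + 0.504 = 18.604 Mbps.
Capacity: 2 TB = 16,000,000 Mb.
Recording time: 16,000,000 / 18.604 = 860,030 s ≈ 239 hours.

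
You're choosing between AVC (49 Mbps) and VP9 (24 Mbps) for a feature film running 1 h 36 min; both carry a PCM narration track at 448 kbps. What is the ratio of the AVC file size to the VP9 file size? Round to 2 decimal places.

2.02

1 h 36 min = 96 min = 5760 s
Audio: 448 kbps = 0.448 Mbps.
AVC: 49.448 Mbps × 5760 s = 284820.5 Mb = 33.157 GiB.
VP9: 24.448 Mbps × 5760 s = 140820.5 Mb = 16.394 GiB.
Ratio: 33.157 / 16.394 = 2.023.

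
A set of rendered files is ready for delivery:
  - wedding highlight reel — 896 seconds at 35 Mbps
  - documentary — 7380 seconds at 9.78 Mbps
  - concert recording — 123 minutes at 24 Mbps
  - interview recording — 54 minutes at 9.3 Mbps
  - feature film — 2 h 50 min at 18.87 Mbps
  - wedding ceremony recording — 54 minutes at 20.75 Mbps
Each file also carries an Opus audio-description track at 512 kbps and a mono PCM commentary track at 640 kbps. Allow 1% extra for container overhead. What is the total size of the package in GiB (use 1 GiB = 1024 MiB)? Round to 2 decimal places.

71.46 GiB

Audio total: 512 + 640 = 1152 kbps = 1.152 Mbps.
wedding highlight reel: 36.152 Mbps × 896 s × 1.01 = 32716.1 Mb
documentary: 10.932 Mbps × 7380 s × 1.01 = 81484.9 Mb
concert recording: 25.152 Mbps × 7380 s × 1.01 = 187478.0 Mb
interview recording: 10.452 Mbps × 3240 s × 1.01 = 34203.1 Mb
feature film: 20.022 Mbps × 10200 s × 1.01 = 206266.6 Mb
wedding ceremony recording: 21.902 Mbps × 3240 s × 1.01 = 71672.1 Mb
Total: 613820.9 Mb = 76727.6 MB.
= 71.46 GiB.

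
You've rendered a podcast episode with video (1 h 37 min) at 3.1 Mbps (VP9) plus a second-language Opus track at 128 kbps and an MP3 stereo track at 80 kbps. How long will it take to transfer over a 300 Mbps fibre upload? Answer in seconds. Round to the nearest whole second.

1 h 37 min = 97 min = 5820 s
Audio total: 128 + 80 = 208 kbps = 0.208 Mbps.
Total bitrate: 3.308 Mbps.
File: 3.308 Mbps × 5820 s = 19252.6 Mb.
At 300 Mbps: 19252.6 / 300 = 64.2 s ≈ 64.2 seconds.

64 seconds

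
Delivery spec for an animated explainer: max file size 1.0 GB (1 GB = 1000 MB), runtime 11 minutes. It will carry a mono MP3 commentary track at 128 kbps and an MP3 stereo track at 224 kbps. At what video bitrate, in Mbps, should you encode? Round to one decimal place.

Budget: 1.0 GB = 8000.0 Mb.
11 min = 660 s
Total bitrate budget: 8000.0 Mb / 660 s = 12.121 Mbps.
Audio total: 128 + 224 = 352 kbps = 0.352 Mbps.
Video: 12.121 − 0.352 = 11.769 Mbps.

11.8 Mbps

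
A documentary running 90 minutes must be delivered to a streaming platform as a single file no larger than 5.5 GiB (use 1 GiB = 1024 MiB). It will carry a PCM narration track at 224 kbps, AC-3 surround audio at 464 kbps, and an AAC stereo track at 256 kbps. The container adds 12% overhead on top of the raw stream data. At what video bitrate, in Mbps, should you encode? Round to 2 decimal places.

6.87 Mbps

Budget: 5.5 GiB = 47244.6 Mb.
Stream payload after overhead: 47244.6 / 1.12 = 42182.7 Mb.
90 min = 5400 s
Total bitrate budget: 42182.7 Mb / 5400 s = 7.812 Mbps.
Audio total: 224 + 464 + 256 = 944 kbps = 0.944 Mbps.
Video: 7.812 − 0.944 = 6.868 Mbps.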